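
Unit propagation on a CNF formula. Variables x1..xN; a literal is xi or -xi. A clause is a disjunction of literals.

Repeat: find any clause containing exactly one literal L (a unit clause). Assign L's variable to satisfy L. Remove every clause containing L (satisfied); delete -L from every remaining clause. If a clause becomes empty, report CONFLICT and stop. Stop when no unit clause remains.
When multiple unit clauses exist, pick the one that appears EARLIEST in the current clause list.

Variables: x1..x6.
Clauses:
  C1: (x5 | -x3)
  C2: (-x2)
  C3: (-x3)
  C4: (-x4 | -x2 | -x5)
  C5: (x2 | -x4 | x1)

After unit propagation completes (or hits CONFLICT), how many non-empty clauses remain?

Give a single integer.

unit clause [-2] forces x2=F; simplify:
  drop 2 from [2, -4, 1] -> [-4, 1]
  satisfied 2 clause(s); 3 remain; assigned so far: [2]
unit clause [-3] forces x3=F; simplify:
  satisfied 2 clause(s); 1 remain; assigned so far: [2, 3]

Answer: 1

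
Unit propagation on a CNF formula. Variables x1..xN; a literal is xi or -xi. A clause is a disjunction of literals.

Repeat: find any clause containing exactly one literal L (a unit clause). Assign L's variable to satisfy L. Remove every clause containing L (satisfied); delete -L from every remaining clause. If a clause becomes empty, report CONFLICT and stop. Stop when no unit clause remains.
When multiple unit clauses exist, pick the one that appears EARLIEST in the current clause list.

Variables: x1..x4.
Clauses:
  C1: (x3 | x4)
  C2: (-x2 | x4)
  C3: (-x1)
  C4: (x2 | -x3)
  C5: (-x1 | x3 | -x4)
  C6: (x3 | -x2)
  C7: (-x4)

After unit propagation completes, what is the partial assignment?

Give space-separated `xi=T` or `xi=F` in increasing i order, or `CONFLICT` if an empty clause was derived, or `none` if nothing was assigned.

Answer: CONFLICT

Derivation:
unit clause [-1] forces x1=F; simplify:
  satisfied 2 clause(s); 5 remain; assigned so far: [1]
unit clause [-4] forces x4=F; simplify:
  drop 4 from [3, 4] -> [3]
  drop 4 from [-2, 4] -> [-2]
  satisfied 1 clause(s); 4 remain; assigned so far: [1, 4]
unit clause [3] forces x3=T; simplify:
  drop -3 from [2, -3] -> [2]
  satisfied 2 clause(s); 2 remain; assigned so far: [1, 3, 4]
unit clause [-2] forces x2=F; simplify:
  drop 2 from [2] -> [] (empty!)
  satisfied 1 clause(s); 1 remain; assigned so far: [1, 2, 3, 4]
CONFLICT (empty clause)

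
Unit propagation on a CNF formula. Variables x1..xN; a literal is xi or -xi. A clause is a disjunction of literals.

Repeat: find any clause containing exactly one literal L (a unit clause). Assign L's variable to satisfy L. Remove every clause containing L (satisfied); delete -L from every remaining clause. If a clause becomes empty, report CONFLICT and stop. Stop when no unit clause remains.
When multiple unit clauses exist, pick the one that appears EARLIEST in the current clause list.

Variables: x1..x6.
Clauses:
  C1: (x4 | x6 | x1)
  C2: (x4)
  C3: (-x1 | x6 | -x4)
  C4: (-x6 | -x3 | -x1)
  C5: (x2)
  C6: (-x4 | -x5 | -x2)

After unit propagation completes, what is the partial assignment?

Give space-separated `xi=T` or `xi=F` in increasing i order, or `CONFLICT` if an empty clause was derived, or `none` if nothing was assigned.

unit clause [4] forces x4=T; simplify:
  drop -4 from [-1, 6, -4] -> [-1, 6]
  drop -4 from [-4, -5, -2] -> [-5, -2]
  satisfied 2 clause(s); 4 remain; assigned so far: [4]
unit clause [2] forces x2=T; simplify:
  drop -2 from [-5, -2] -> [-5]
  satisfied 1 clause(s); 3 remain; assigned so far: [2, 4]
unit clause [-5] forces x5=F; simplify:
  satisfied 1 clause(s); 2 remain; assigned so far: [2, 4, 5]

Answer: x2=T x4=T x5=F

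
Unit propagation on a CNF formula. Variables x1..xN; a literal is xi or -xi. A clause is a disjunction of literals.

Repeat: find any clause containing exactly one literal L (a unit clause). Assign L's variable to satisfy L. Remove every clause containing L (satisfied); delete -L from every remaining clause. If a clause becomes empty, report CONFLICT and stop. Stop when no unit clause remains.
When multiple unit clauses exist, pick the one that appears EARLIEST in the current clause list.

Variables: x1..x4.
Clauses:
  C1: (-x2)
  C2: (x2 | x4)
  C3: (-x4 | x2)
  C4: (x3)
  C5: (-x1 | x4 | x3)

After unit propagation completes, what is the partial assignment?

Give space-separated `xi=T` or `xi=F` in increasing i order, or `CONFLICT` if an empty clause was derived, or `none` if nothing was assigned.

Answer: CONFLICT

Derivation:
unit clause [-2] forces x2=F; simplify:
  drop 2 from [2, 4] -> [4]
  drop 2 from [-4, 2] -> [-4]
  satisfied 1 clause(s); 4 remain; assigned so far: [2]
unit clause [4] forces x4=T; simplify:
  drop -4 from [-4] -> [] (empty!)
  satisfied 2 clause(s); 2 remain; assigned so far: [2, 4]
CONFLICT (empty clause)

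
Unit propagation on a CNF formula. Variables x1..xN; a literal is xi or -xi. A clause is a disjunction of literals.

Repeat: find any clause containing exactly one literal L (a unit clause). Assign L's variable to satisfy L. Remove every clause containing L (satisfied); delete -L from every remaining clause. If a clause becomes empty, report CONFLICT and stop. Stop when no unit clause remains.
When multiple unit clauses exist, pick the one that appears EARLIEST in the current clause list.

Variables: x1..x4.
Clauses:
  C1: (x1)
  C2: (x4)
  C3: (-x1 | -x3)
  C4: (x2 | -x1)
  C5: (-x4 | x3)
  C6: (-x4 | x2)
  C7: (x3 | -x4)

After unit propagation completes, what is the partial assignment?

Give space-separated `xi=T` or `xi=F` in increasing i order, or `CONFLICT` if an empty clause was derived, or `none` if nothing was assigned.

Answer: CONFLICT

Derivation:
unit clause [1] forces x1=T; simplify:
  drop -1 from [-1, -3] -> [-3]
  drop -1 from [2, -1] -> [2]
  satisfied 1 clause(s); 6 remain; assigned so far: [1]
unit clause [4] forces x4=T; simplify:
  drop -4 from [-4, 3] -> [3]
  drop -4 from [-4, 2] -> [2]
  drop -4 from [3, -4] -> [3]
  satisfied 1 clause(s); 5 remain; assigned so far: [1, 4]
unit clause [-3] forces x3=F; simplify:
  drop 3 from [3] -> [] (empty!)
  drop 3 from [3] -> [] (empty!)
  satisfied 1 clause(s); 4 remain; assigned so far: [1, 3, 4]
CONFLICT (empty clause)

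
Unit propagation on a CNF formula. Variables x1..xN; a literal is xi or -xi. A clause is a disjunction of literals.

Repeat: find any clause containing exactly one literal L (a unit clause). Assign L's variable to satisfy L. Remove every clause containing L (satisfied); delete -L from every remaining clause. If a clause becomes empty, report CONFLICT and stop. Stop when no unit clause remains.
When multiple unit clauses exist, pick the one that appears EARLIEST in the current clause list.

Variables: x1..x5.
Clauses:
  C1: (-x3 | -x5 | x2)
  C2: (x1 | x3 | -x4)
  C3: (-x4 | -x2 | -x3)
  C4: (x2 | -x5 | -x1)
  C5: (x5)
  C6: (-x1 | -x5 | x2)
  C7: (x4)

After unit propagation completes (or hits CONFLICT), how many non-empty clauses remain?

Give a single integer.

Answer: 5

Derivation:
unit clause [5] forces x5=T; simplify:
  drop -5 from [-3, -5, 2] -> [-3, 2]
  drop -5 from [2, -5, -1] -> [2, -1]
  drop -5 from [-1, -5, 2] -> [-1, 2]
  satisfied 1 clause(s); 6 remain; assigned so far: [5]
unit clause [4] forces x4=T; simplify:
  drop -4 from [1, 3, -4] -> [1, 3]
  drop -4 from [-4, -2, -3] -> [-2, -3]
  satisfied 1 clause(s); 5 remain; assigned so far: [4, 5]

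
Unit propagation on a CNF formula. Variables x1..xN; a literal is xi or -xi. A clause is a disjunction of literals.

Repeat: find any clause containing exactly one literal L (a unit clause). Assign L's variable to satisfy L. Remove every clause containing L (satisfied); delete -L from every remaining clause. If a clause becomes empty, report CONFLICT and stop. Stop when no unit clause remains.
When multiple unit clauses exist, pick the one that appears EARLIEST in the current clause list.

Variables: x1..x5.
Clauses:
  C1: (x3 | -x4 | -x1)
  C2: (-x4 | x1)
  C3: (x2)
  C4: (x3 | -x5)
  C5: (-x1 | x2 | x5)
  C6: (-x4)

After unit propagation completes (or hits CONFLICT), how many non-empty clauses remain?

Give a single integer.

Answer: 1

Derivation:
unit clause [2] forces x2=T; simplify:
  satisfied 2 clause(s); 4 remain; assigned so far: [2]
unit clause [-4] forces x4=F; simplify:
  satisfied 3 clause(s); 1 remain; assigned so far: [2, 4]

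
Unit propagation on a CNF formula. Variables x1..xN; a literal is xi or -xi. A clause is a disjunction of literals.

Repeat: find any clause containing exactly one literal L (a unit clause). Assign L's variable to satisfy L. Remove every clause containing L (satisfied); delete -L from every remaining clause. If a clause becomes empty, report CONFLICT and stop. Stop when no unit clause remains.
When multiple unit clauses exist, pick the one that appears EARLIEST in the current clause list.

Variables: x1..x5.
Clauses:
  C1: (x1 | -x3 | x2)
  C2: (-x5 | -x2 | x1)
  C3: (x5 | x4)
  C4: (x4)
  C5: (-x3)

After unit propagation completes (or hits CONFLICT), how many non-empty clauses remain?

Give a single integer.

Answer: 1

Derivation:
unit clause [4] forces x4=T; simplify:
  satisfied 2 clause(s); 3 remain; assigned so far: [4]
unit clause [-3] forces x3=F; simplify:
  satisfied 2 clause(s); 1 remain; assigned so far: [3, 4]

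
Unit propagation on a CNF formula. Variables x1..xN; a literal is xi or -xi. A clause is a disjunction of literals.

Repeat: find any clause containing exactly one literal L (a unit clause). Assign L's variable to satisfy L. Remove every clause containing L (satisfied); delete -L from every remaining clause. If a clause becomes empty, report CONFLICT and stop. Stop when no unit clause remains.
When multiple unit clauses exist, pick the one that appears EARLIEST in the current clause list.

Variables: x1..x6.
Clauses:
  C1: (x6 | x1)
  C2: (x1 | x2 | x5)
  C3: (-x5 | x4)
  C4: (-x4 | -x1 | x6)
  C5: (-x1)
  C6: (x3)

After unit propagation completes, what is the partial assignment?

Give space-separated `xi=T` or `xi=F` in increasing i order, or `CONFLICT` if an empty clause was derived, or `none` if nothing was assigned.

unit clause [-1] forces x1=F; simplify:
  drop 1 from [6, 1] -> [6]
  drop 1 from [1, 2, 5] -> [2, 5]
  satisfied 2 clause(s); 4 remain; assigned so far: [1]
unit clause [6] forces x6=T; simplify:
  satisfied 1 clause(s); 3 remain; assigned so far: [1, 6]
unit clause [3] forces x3=T; simplify:
  satisfied 1 clause(s); 2 remain; assigned so far: [1, 3, 6]

Answer: x1=F x3=T x6=T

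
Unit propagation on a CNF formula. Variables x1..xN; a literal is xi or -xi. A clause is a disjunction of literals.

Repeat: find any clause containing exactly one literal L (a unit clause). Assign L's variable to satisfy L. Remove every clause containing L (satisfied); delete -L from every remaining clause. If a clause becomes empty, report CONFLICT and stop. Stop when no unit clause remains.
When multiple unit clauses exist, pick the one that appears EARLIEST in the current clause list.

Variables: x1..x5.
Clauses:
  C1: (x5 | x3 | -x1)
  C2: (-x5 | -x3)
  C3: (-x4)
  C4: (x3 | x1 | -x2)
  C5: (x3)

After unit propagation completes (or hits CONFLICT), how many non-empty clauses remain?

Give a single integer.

Answer: 0

Derivation:
unit clause [-4] forces x4=F; simplify:
  satisfied 1 clause(s); 4 remain; assigned so far: [4]
unit clause [3] forces x3=T; simplify:
  drop -3 from [-5, -3] -> [-5]
  satisfied 3 clause(s); 1 remain; assigned so far: [3, 4]
unit clause [-5] forces x5=F; simplify:
  satisfied 1 clause(s); 0 remain; assigned so far: [3, 4, 5]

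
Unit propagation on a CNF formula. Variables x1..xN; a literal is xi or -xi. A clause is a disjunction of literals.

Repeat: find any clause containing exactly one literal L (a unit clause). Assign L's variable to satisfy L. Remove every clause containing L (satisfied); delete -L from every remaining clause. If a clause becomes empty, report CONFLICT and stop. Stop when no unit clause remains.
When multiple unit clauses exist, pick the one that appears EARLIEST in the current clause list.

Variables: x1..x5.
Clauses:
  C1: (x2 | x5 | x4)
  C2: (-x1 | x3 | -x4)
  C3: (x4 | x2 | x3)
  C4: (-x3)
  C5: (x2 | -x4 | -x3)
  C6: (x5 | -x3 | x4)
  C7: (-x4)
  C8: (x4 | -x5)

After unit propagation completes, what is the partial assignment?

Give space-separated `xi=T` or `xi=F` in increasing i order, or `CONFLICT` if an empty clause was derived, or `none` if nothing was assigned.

unit clause [-3] forces x3=F; simplify:
  drop 3 from [-1, 3, -4] -> [-1, -4]
  drop 3 from [4, 2, 3] -> [4, 2]
  satisfied 3 clause(s); 5 remain; assigned so far: [3]
unit clause [-4] forces x4=F; simplify:
  drop 4 from [2, 5, 4] -> [2, 5]
  drop 4 from [4, 2] -> [2]
  drop 4 from [4, -5] -> [-5]
  satisfied 2 clause(s); 3 remain; assigned so far: [3, 4]
unit clause [2] forces x2=T; simplify:
  satisfied 2 clause(s); 1 remain; assigned so far: [2, 3, 4]
unit clause [-5] forces x5=F; simplify:
  satisfied 1 clause(s); 0 remain; assigned so far: [2, 3, 4, 5]

Answer: x2=T x3=F x4=F x5=F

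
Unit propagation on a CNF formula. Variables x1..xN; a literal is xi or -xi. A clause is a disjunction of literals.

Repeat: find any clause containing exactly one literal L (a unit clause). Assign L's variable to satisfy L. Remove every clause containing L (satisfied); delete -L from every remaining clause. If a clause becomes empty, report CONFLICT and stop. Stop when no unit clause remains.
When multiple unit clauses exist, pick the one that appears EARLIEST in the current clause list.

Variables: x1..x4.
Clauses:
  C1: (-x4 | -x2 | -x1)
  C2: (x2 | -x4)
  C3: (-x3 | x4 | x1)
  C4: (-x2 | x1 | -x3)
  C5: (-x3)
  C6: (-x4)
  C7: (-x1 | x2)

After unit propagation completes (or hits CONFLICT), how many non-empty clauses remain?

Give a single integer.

Answer: 1

Derivation:
unit clause [-3] forces x3=F; simplify:
  satisfied 3 clause(s); 4 remain; assigned so far: [3]
unit clause [-4] forces x4=F; simplify:
  satisfied 3 clause(s); 1 remain; assigned so far: [3, 4]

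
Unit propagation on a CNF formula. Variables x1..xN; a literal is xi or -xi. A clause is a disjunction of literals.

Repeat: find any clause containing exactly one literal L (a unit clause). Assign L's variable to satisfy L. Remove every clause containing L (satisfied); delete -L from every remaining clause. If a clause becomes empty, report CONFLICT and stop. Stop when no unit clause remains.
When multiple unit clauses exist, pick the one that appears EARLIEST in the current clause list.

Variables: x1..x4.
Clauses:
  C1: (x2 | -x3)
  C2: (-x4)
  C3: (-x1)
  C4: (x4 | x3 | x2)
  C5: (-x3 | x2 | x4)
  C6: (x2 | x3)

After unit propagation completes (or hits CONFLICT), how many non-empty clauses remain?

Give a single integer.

Answer: 4

Derivation:
unit clause [-4] forces x4=F; simplify:
  drop 4 from [4, 3, 2] -> [3, 2]
  drop 4 from [-3, 2, 4] -> [-3, 2]
  satisfied 1 clause(s); 5 remain; assigned so far: [4]
unit clause [-1] forces x1=F; simplify:
  satisfied 1 clause(s); 4 remain; assigned so far: [1, 4]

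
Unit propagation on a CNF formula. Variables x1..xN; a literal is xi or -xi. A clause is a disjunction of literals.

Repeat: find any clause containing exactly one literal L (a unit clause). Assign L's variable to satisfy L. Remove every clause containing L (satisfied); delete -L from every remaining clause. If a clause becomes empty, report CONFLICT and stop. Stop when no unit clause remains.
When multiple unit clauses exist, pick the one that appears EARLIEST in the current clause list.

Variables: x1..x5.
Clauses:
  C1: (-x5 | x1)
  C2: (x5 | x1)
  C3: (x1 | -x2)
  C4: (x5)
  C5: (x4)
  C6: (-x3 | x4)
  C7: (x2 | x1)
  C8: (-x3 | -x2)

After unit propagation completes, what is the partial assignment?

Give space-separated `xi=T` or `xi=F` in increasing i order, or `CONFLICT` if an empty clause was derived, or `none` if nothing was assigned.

unit clause [5] forces x5=T; simplify:
  drop -5 from [-5, 1] -> [1]
  satisfied 2 clause(s); 6 remain; assigned so far: [5]
unit clause [1] forces x1=T; simplify:
  satisfied 3 clause(s); 3 remain; assigned so far: [1, 5]
unit clause [4] forces x4=T; simplify:
  satisfied 2 clause(s); 1 remain; assigned so far: [1, 4, 5]

Answer: x1=T x4=T x5=T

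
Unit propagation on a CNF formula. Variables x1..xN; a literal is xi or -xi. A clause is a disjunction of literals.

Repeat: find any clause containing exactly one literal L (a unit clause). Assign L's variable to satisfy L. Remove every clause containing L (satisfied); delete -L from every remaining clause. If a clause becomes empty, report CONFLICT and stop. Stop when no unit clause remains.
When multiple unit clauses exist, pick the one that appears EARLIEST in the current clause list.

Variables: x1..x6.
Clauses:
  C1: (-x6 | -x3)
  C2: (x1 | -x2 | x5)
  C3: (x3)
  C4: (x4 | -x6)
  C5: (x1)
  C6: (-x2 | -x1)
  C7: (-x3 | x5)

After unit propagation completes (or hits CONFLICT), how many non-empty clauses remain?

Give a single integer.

unit clause [3] forces x3=T; simplify:
  drop -3 from [-6, -3] -> [-6]
  drop -3 from [-3, 5] -> [5]
  satisfied 1 clause(s); 6 remain; assigned so far: [3]
unit clause [-6] forces x6=F; simplify:
  satisfied 2 clause(s); 4 remain; assigned so far: [3, 6]
unit clause [1] forces x1=T; simplify:
  drop -1 from [-2, -1] -> [-2]
  satisfied 2 clause(s); 2 remain; assigned so far: [1, 3, 6]
unit clause [-2] forces x2=F; simplify:
  satisfied 1 clause(s); 1 remain; assigned so far: [1, 2, 3, 6]
unit clause [5] forces x5=T; simplify:
  satisfied 1 clause(s); 0 remain; assigned so far: [1, 2, 3, 5, 6]

Answer: 0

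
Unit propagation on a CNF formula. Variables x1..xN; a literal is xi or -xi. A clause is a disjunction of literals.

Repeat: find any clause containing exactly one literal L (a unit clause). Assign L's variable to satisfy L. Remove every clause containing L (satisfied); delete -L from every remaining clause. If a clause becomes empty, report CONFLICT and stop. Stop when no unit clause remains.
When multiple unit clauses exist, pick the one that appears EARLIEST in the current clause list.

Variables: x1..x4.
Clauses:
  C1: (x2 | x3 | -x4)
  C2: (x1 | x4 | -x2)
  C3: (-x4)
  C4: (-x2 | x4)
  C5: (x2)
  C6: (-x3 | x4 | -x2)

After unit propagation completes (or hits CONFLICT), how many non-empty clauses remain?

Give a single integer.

unit clause [-4] forces x4=F; simplify:
  drop 4 from [1, 4, -2] -> [1, -2]
  drop 4 from [-2, 4] -> [-2]
  drop 4 from [-3, 4, -2] -> [-3, -2]
  satisfied 2 clause(s); 4 remain; assigned so far: [4]
unit clause [-2] forces x2=F; simplify:
  drop 2 from [2] -> [] (empty!)
  satisfied 3 clause(s); 1 remain; assigned so far: [2, 4]
CONFLICT (empty clause)

Answer: 0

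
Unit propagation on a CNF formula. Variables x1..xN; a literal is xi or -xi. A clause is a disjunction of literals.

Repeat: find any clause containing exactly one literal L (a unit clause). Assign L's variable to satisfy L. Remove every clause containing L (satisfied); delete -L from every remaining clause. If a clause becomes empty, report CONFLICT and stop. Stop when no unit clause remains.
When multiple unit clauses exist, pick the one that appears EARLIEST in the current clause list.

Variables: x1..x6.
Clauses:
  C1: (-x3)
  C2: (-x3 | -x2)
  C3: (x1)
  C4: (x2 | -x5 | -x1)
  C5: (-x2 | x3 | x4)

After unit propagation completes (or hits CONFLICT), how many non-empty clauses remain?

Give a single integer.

unit clause [-3] forces x3=F; simplify:
  drop 3 from [-2, 3, 4] -> [-2, 4]
  satisfied 2 clause(s); 3 remain; assigned so far: [3]
unit clause [1] forces x1=T; simplify:
  drop -1 from [2, -5, -1] -> [2, -5]
  satisfied 1 clause(s); 2 remain; assigned so far: [1, 3]

Answer: 2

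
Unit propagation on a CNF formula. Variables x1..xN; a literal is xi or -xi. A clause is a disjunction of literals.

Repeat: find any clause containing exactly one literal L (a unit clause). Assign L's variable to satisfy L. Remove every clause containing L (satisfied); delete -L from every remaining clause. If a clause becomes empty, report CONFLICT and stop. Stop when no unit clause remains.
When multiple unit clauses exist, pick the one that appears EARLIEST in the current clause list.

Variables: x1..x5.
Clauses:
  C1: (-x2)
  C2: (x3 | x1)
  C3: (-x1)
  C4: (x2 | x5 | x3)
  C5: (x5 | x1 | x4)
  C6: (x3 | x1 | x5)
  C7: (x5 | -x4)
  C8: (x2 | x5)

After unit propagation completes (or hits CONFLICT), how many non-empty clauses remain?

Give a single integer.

unit clause [-2] forces x2=F; simplify:
  drop 2 from [2, 5, 3] -> [5, 3]
  drop 2 from [2, 5] -> [5]
  satisfied 1 clause(s); 7 remain; assigned so far: [2]
unit clause [-1] forces x1=F; simplify:
  drop 1 from [3, 1] -> [3]
  drop 1 from [5, 1, 4] -> [5, 4]
  drop 1 from [3, 1, 5] -> [3, 5]
  satisfied 1 clause(s); 6 remain; assigned so far: [1, 2]
unit clause [3] forces x3=T; simplify:
  satisfied 3 clause(s); 3 remain; assigned so far: [1, 2, 3]
unit clause [5] forces x5=T; simplify:
  satisfied 3 clause(s); 0 remain; assigned so far: [1, 2, 3, 5]

Answer: 0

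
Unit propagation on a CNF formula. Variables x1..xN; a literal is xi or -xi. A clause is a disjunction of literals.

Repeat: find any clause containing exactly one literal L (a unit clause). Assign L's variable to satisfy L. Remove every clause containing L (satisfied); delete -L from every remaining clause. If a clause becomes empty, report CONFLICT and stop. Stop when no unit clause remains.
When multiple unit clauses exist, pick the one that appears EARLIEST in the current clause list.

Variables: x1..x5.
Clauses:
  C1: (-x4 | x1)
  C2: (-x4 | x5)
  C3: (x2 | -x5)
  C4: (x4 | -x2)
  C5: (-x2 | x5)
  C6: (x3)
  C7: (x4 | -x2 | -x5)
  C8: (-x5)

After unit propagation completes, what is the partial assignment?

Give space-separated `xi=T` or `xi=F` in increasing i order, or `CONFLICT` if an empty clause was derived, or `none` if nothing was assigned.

Answer: x2=F x3=T x4=F x5=F

Derivation:
unit clause [3] forces x3=T; simplify:
  satisfied 1 clause(s); 7 remain; assigned so far: [3]
unit clause [-5] forces x5=F; simplify:
  drop 5 from [-4, 5] -> [-4]
  drop 5 from [-2, 5] -> [-2]
  satisfied 3 clause(s); 4 remain; assigned so far: [3, 5]
unit clause [-4] forces x4=F; simplify:
  drop 4 from [4, -2] -> [-2]
  satisfied 2 clause(s); 2 remain; assigned so far: [3, 4, 5]
unit clause [-2] forces x2=F; simplify:
  satisfied 2 clause(s); 0 remain; assigned so far: [2, 3, 4, 5]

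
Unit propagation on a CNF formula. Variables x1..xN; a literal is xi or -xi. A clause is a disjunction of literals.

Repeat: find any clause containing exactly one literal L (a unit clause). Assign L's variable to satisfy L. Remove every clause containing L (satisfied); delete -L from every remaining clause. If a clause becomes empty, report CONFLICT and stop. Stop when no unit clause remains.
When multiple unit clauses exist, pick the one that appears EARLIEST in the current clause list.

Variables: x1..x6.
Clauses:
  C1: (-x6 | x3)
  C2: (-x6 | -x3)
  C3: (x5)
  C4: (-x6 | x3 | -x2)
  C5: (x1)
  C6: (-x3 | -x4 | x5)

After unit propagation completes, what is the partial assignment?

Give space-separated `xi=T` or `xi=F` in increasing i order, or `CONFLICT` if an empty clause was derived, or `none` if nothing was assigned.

Answer: x1=T x5=T

Derivation:
unit clause [5] forces x5=T; simplify:
  satisfied 2 clause(s); 4 remain; assigned so far: [5]
unit clause [1] forces x1=T; simplify:
  satisfied 1 clause(s); 3 remain; assigned so far: [1, 5]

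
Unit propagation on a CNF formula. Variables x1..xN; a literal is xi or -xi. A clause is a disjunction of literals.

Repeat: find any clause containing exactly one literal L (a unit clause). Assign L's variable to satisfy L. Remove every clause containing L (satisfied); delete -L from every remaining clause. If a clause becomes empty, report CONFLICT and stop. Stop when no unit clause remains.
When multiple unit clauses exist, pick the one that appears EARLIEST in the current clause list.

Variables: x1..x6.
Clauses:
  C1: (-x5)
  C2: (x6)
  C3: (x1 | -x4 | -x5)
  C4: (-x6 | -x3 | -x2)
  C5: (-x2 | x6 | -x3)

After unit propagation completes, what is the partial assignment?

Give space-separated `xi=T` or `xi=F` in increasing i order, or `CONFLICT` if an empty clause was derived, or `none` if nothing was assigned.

Answer: x5=F x6=T

Derivation:
unit clause [-5] forces x5=F; simplify:
  satisfied 2 clause(s); 3 remain; assigned so far: [5]
unit clause [6] forces x6=T; simplify:
  drop -6 from [-6, -3, -2] -> [-3, -2]
  satisfied 2 clause(s); 1 remain; assigned so far: [5, 6]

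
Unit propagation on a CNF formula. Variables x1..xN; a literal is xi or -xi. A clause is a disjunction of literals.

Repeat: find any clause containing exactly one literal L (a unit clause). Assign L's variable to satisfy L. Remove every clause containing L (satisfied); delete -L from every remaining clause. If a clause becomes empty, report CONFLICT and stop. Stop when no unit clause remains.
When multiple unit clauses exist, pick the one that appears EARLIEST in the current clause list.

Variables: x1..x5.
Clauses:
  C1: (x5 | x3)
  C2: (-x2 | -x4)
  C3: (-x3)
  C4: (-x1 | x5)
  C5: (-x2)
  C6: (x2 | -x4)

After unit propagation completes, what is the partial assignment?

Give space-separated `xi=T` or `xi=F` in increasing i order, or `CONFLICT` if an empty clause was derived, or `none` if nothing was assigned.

Answer: x2=F x3=F x4=F x5=T

Derivation:
unit clause [-3] forces x3=F; simplify:
  drop 3 from [5, 3] -> [5]
  satisfied 1 clause(s); 5 remain; assigned so far: [3]
unit clause [5] forces x5=T; simplify:
  satisfied 2 clause(s); 3 remain; assigned so far: [3, 5]
unit clause [-2] forces x2=F; simplify:
  drop 2 from [2, -4] -> [-4]
  satisfied 2 clause(s); 1 remain; assigned so far: [2, 3, 5]
unit clause [-4] forces x4=F; simplify:
  satisfied 1 clause(s); 0 remain; assigned so far: [2, 3, 4, 5]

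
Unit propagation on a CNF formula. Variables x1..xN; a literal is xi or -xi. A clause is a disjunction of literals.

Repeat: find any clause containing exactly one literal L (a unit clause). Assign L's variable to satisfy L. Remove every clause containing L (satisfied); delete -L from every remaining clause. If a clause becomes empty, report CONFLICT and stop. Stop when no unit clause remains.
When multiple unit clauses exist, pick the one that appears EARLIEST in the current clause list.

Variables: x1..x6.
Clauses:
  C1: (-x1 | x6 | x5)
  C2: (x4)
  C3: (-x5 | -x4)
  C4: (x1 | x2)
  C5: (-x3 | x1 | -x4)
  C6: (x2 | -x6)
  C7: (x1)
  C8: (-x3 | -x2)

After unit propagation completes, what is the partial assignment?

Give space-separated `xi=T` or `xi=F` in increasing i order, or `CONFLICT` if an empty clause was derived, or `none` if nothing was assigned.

Answer: x1=T x2=T x3=F x4=T x5=F x6=T

Derivation:
unit clause [4] forces x4=T; simplify:
  drop -4 from [-5, -4] -> [-5]
  drop -4 from [-3, 1, -4] -> [-3, 1]
  satisfied 1 clause(s); 7 remain; assigned so far: [4]
unit clause [-5] forces x5=F; simplify:
  drop 5 from [-1, 6, 5] -> [-1, 6]
  satisfied 1 clause(s); 6 remain; assigned so far: [4, 5]
unit clause [1] forces x1=T; simplify:
  drop -1 from [-1, 6] -> [6]
  satisfied 3 clause(s); 3 remain; assigned so far: [1, 4, 5]
unit clause [6] forces x6=T; simplify:
  drop -6 from [2, -6] -> [2]
  satisfied 1 clause(s); 2 remain; assigned so far: [1, 4, 5, 6]
unit clause [2] forces x2=T; simplify:
  drop -2 from [-3, -2] -> [-3]
  satisfied 1 clause(s); 1 remain; assigned so far: [1, 2, 4, 5, 6]
unit clause [-3] forces x3=F; simplify:
  satisfied 1 clause(s); 0 remain; assigned so far: [1, 2, 3, 4, 5, 6]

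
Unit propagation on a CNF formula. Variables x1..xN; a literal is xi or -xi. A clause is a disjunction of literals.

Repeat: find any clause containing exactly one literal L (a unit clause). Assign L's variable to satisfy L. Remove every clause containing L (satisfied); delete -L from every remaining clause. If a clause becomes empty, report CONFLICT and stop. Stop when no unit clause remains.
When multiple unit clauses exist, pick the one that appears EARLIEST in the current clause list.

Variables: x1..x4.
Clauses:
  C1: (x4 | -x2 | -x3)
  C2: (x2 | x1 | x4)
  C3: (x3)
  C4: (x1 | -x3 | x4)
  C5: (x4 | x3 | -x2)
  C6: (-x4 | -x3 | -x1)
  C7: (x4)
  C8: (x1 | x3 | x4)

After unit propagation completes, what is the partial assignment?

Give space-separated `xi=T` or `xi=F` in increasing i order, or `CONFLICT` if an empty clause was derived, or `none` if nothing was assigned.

unit clause [3] forces x3=T; simplify:
  drop -3 from [4, -2, -3] -> [4, -2]
  drop -3 from [1, -3, 4] -> [1, 4]
  drop -3 from [-4, -3, -1] -> [-4, -1]
  satisfied 3 clause(s); 5 remain; assigned so far: [3]
unit clause [4] forces x4=T; simplify:
  drop -4 from [-4, -1] -> [-1]
  satisfied 4 clause(s); 1 remain; assigned so far: [3, 4]
unit clause [-1] forces x1=F; simplify:
  satisfied 1 clause(s); 0 remain; assigned so far: [1, 3, 4]

Answer: x1=F x3=T x4=T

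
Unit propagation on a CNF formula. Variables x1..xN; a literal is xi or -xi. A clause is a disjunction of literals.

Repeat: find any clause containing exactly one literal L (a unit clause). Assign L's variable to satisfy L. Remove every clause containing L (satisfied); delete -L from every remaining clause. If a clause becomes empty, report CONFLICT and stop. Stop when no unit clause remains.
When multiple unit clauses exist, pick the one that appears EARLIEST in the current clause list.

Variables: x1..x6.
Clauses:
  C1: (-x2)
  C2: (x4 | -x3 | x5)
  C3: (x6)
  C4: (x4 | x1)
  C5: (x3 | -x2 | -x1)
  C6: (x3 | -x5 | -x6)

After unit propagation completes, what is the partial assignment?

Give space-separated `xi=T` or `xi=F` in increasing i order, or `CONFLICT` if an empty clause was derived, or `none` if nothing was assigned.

unit clause [-2] forces x2=F; simplify:
  satisfied 2 clause(s); 4 remain; assigned so far: [2]
unit clause [6] forces x6=T; simplify:
  drop -6 from [3, -5, -6] -> [3, -5]
  satisfied 1 clause(s); 3 remain; assigned so far: [2, 6]

Answer: x2=F x6=T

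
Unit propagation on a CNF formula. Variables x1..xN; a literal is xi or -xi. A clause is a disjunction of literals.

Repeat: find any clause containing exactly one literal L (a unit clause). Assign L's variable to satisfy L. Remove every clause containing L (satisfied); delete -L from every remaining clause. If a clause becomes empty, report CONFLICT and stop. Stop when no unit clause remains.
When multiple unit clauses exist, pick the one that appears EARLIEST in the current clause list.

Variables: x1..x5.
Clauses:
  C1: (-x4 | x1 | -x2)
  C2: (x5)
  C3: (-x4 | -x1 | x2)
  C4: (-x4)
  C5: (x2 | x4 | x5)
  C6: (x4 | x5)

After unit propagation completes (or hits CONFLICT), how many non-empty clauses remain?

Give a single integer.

Answer: 0

Derivation:
unit clause [5] forces x5=T; simplify:
  satisfied 3 clause(s); 3 remain; assigned so far: [5]
unit clause [-4] forces x4=F; simplify:
  satisfied 3 clause(s); 0 remain; assigned so far: [4, 5]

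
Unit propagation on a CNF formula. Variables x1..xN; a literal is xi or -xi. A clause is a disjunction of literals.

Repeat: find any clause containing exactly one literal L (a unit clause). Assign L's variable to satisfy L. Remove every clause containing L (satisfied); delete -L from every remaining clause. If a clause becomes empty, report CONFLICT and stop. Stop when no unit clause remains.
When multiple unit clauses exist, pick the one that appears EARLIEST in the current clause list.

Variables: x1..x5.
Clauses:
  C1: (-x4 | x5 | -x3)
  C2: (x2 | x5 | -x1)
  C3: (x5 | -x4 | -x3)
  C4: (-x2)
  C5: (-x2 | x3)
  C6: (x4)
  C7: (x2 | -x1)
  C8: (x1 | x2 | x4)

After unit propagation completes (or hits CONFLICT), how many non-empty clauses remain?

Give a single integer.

unit clause [-2] forces x2=F; simplify:
  drop 2 from [2, 5, -1] -> [5, -1]
  drop 2 from [2, -1] -> [-1]
  drop 2 from [1, 2, 4] -> [1, 4]
  satisfied 2 clause(s); 6 remain; assigned so far: [2]
unit clause [4] forces x4=T; simplify:
  drop -4 from [-4, 5, -3] -> [5, -3]
  drop -4 from [5, -4, -3] -> [5, -3]
  satisfied 2 clause(s); 4 remain; assigned so far: [2, 4]
unit clause [-1] forces x1=F; simplify:
  satisfied 2 clause(s); 2 remain; assigned so far: [1, 2, 4]

Answer: 2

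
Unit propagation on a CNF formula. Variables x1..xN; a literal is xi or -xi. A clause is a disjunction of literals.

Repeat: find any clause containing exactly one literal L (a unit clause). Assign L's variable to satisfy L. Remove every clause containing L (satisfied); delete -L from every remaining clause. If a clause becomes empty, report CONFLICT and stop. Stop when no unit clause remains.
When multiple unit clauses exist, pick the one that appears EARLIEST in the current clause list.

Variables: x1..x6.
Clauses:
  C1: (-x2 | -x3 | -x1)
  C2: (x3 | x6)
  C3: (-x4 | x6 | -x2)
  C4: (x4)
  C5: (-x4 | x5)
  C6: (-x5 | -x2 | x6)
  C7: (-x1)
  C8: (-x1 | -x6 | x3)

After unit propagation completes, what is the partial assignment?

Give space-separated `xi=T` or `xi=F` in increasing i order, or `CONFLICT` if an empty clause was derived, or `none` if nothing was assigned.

unit clause [4] forces x4=T; simplify:
  drop -4 from [-4, 6, -2] -> [6, -2]
  drop -4 from [-4, 5] -> [5]
  satisfied 1 clause(s); 7 remain; assigned so far: [4]
unit clause [5] forces x5=T; simplify:
  drop -5 from [-5, -2, 6] -> [-2, 6]
  satisfied 1 clause(s); 6 remain; assigned so far: [4, 5]
unit clause [-1] forces x1=F; simplify:
  satisfied 3 clause(s); 3 remain; assigned so far: [1, 4, 5]

Answer: x1=F x4=T x5=T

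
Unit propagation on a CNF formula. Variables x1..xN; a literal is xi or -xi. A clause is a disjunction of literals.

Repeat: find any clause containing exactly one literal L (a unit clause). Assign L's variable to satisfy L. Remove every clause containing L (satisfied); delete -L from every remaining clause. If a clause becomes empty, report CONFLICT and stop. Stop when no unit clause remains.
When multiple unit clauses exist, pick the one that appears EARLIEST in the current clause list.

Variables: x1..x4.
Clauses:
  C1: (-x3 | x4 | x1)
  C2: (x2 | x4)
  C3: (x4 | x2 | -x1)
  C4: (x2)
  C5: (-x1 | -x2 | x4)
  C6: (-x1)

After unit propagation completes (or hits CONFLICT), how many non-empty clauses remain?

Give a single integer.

unit clause [2] forces x2=T; simplify:
  drop -2 from [-1, -2, 4] -> [-1, 4]
  satisfied 3 clause(s); 3 remain; assigned so far: [2]
unit clause [-1] forces x1=F; simplify:
  drop 1 from [-3, 4, 1] -> [-3, 4]
  satisfied 2 clause(s); 1 remain; assigned so far: [1, 2]

Answer: 1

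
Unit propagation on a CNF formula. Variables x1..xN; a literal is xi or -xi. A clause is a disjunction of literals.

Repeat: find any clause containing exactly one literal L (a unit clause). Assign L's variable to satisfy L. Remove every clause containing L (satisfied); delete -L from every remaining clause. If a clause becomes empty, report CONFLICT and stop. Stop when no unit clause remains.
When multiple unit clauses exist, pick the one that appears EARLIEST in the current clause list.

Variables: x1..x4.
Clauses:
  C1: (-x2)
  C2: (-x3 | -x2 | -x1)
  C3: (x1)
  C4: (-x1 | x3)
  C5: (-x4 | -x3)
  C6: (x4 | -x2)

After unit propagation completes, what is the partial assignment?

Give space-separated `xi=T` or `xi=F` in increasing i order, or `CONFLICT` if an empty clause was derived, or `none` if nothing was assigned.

Answer: x1=T x2=F x3=T x4=F

Derivation:
unit clause [-2] forces x2=F; simplify:
  satisfied 3 clause(s); 3 remain; assigned so far: [2]
unit clause [1] forces x1=T; simplify:
  drop -1 from [-1, 3] -> [3]
  satisfied 1 clause(s); 2 remain; assigned so far: [1, 2]
unit clause [3] forces x3=T; simplify:
  drop -3 from [-4, -3] -> [-4]
  satisfied 1 clause(s); 1 remain; assigned so far: [1, 2, 3]
unit clause [-4] forces x4=F; simplify:
  satisfied 1 clause(s); 0 remain; assigned so far: [1, 2, 3, 4]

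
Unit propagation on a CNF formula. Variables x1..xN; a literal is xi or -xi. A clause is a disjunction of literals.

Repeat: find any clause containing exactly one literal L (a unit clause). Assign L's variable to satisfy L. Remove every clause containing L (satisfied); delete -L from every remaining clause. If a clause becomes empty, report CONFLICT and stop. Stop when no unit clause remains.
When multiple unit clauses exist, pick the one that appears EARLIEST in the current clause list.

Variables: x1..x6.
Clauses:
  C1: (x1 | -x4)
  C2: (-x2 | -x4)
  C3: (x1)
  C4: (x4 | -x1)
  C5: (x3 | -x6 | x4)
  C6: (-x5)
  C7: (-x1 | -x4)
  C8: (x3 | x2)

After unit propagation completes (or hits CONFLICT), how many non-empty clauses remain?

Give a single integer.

Answer: 3

Derivation:
unit clause [1] forces x1=T; simplify:
  drop -1 from [4, -1] -> [4]
  drop -1 from [-1, -4] -> [-4]
  satisfied 2 clause(s); 6 remain; assigned so far: [1]
unit clause [4] forces x4=T; simplify:
  drop -4 from [-2, -4] -> [-2]
  drop -4 from [-4] -> [] (empty!)
  satisfied 2 clause(s); 4 remain; assigned so far: [1, 4]
CONFLICT (empty clause)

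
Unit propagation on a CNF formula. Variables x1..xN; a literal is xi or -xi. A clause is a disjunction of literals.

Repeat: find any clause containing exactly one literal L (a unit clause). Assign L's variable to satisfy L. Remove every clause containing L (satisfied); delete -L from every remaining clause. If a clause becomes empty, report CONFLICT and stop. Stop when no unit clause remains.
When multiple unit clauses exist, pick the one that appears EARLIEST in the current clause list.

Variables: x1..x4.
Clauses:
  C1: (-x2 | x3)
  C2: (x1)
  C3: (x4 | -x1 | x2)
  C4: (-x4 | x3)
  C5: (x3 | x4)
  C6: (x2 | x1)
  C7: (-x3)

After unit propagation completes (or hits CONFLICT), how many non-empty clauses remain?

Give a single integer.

unit clause [1] forces x1=T; simplify:
  drop -1 from [4, -1, 2] -> [4, 2]
  satisfied 2 clause(s); 5 remain; assigned so far: [1]
unit clause [-3] forces x3=F; simplify:
  drop 3 from [-2, 3] -> [-2]
  drop 3 from [-4, 3] -> [-4]
  drop 3 from [3, 4] -> [4]
  satisfied 1 clause(s); 4 remain; assigned so far: [1, 3]
unit clause [-2] forces x2=F; simplify:
  drop 2 from [4, 2] -> [4]
  satisfied 1 clause(s); 3 remain; assigned so far: [1, 2, 3]
unit clause [4] forces x4=T; simplify:
  drop -4 from [-4] -> [] (empty!)
  satisfied 2 clause(s); 1 remain; assigned so far: [1, 2, 3, 4]
CONFLICT (empty clause)

Answer: 0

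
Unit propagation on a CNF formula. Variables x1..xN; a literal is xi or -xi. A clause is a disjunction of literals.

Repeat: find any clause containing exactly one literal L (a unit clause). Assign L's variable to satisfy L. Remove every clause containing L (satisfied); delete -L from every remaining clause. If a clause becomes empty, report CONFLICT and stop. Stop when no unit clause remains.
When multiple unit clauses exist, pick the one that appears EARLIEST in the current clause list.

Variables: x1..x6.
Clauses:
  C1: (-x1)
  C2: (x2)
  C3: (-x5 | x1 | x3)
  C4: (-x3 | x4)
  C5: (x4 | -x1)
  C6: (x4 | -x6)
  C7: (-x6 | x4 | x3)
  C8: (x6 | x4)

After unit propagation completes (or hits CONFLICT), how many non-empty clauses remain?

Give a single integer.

unit clause [-1] forces x1=F; simplify:
  drop 1 from [-5, 1, 3] -> [-5, 3]
  satisfied 2 clause(s); 6 remain; assigned so far: [1]
unit clause [2] forces x2=T; simplify:
  satisfied 1 clause(s); 5 remain; assigned so far: [1, 2]

Answer: 5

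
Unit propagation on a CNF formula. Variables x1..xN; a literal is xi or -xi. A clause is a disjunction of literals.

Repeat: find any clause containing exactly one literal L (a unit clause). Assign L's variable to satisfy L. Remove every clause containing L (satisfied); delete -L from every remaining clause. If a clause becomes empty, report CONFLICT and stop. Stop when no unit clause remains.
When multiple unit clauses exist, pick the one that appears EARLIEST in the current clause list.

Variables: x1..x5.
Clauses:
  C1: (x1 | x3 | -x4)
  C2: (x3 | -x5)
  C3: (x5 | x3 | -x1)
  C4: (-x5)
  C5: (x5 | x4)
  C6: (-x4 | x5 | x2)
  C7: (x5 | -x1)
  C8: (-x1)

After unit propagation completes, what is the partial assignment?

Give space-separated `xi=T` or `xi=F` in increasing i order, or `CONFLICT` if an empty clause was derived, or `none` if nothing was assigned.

Answer: x1=F x2=T x3=T x4=T x5=F

Derivation:
unit clause [-5] forces x5=F; simplify:
  drop 5 from [5, 3, -1] -> [3, -1]
  drop 5 from [5, 4] -> [4]
  drop 5 from [-4, 5, 2] -> [-4, 2]
  drop 5 from [5, -1] -> [-1]
  satisfied 2 clause(s); 6 remain; assigned so far: [5]
unit clause [4] forces x4=T; simplify:
  drop -4 from [1, 3, -4] -> [1, 3]
  drop -4 from [-4, 2] -> [2]
  satisfied 1 clause(s); 5 remain; assigned so far: [4, 5]
unit clause [2] forces x2=T; simplify:
  satisfied 1 clause(s); 4 remain; assigned so far: [2, 4, 5]
unit clause [-1] forces x1=F; simplify:
  drop 1 from [1, 3] -> [3]
  satisfied 3 clause(s); 1 remain; assigned so far: [1, 2, 4, 5]
unit clause [3] forces x3=T; simplify:
  satisfied 1 clause(s); 0 remain; assigned so far: [1, 2, 3, 4, 5]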